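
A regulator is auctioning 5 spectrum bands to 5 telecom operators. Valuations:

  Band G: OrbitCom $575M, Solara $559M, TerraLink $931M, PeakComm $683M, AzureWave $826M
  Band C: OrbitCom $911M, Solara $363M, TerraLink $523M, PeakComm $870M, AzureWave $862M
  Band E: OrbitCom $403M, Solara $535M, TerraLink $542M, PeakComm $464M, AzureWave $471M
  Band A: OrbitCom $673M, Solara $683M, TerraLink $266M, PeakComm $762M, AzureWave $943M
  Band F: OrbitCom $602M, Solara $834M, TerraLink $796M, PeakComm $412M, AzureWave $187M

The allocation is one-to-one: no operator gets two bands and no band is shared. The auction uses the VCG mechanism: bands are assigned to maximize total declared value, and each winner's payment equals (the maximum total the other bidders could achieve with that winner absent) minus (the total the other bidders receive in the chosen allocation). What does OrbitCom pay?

OrbitCom pays $406M.

Efficient allocation: OrbitCom→Band C ($911M), Solara→Band F ($834M), TerraLink→Band G ($931M), PeakComm→Band E ($464M), AzureWave→Band A ($943M); total welfare W = $4083M.
OrbitCom receives Band C at value $911M, so the others get W − 911 = $3172M.
Without OrbitCom: best allocation of the remaining 4 bidders over all 5 bands is Solara→Band F ($834M), TerraLink→Band G ($931M), PeakComm→Band C ($870M), AzureWave→Band A ($943M), total $3578M.
VCG payment = (others' best without OrbitCom) − (others' welfare with OrbitCom) = 3578 − 3172 = $406M.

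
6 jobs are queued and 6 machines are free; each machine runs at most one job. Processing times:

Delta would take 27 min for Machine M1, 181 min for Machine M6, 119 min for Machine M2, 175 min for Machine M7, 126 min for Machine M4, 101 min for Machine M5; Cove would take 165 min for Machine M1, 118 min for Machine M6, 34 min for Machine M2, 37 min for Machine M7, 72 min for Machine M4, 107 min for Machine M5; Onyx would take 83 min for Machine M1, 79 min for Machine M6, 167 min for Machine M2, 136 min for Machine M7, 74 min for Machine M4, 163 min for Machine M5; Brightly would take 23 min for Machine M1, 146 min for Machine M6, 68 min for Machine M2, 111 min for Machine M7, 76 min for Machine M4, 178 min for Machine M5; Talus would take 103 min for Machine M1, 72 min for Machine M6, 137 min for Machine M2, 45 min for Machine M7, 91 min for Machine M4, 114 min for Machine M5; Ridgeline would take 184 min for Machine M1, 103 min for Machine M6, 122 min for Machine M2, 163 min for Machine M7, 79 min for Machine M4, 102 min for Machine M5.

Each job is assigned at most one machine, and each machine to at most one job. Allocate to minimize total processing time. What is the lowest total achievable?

Min total: 361 min

Treat this as an assignment problem: match each job to one machine.
Optimal: Delta→Machine M5 (101 min), Cove→Machine M2 (34 min), Onyx→Machine M6 (79 min), Brightly→Machine M1 (23 min), Talus→Machine M7 (45 min), Ridgeline→Machine M4 (79 min) — total 101+34+79+23+45+79 = 361 min.
Row-greedy (each job in turn takes its cheapest remaining machine) gives 420 min, worse by 59.
Next-best assignment: Delta→Machine M1, Cove→Machine M2, Onyx→Machine M6, Brightly→Machine M4, Talus→Machine M7, Ridgeline→Machine M5 = 363 min.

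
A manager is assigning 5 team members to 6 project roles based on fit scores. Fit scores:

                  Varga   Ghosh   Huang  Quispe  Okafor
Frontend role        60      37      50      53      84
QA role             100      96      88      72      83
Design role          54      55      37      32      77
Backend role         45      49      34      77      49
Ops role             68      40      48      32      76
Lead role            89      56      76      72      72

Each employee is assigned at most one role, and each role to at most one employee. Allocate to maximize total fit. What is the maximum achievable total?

Maximum total: 401 pts

Optimal: Varga→Ops role (68 pts), Ghosh→QA role (96 pts), Huang→Lead role (76 pts), Quispe→Backend role (77 pts), Okafor→Frontend role (84 pts) — total 68+96+76+77+84 = 401 pts.
Max-entry greedy (repeatedly take the single best remaining cell) gives 392 pts, worse by 9.
Next-best assignment: Varga→Ops role, Ghosh→QA role, Huang→Lead role, Quispe→Backend role, Okafor→Design role = 394 pts.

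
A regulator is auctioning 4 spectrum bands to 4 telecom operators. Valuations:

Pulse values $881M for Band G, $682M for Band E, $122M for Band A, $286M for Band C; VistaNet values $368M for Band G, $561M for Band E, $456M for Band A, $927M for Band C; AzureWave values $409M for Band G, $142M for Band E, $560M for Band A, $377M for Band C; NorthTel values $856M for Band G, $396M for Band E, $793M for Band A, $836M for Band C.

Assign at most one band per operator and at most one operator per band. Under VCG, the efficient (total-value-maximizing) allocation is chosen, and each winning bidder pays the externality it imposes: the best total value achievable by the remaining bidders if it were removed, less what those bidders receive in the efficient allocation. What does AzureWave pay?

Efficient allocation: Pulse→Band E ($682M), VistaNet→Band C ($927M), AzureWave→Band A ($560M), NorthTel→Band G ($856M); total welfare W = $3025M.
AzureWave receives Band A at value $560M, so the others get W − 560 = $2465M.
Without AzureWave: best allocation of the remaining 3 bidders over all 4 bands is Pulse→Band G ($881M), VistaNet→Band C ($927M), NorthTel→Band A ($793M), total $2601M.
VCG payment = (others' best without AzureWave) − (others' welfare with AzureWave) = 2601 − 2465 = $136M.

AzureWave pays $136M.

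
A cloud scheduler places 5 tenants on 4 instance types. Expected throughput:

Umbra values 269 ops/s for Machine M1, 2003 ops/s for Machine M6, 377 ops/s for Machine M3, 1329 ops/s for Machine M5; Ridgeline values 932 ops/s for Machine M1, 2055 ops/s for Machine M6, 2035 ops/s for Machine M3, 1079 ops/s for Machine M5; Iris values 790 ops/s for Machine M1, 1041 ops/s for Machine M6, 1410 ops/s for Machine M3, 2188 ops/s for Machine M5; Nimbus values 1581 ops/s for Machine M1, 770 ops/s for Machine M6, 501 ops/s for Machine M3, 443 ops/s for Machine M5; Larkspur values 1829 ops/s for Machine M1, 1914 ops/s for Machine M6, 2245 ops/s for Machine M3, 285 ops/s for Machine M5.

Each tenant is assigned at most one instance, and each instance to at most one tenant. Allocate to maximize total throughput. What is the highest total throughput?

Max total: 8069 ops/s

Optimal: Nimbus→Machine M1 (1581 ops/s), Ridgeline→Machine M6 (2055 ops/s), Larkspur→Machine M3 (2245 ops/s), Iris→Machine M5 (2188 ops/s) — total 1581+2055+2245+2188 = 8069 ops/s.
Row-greedy (each tenant in turn takes its best remaining instance) gives 7807 ops/s, worse by 262.
No other one-to-one assignment exceeds 8069 ops/s.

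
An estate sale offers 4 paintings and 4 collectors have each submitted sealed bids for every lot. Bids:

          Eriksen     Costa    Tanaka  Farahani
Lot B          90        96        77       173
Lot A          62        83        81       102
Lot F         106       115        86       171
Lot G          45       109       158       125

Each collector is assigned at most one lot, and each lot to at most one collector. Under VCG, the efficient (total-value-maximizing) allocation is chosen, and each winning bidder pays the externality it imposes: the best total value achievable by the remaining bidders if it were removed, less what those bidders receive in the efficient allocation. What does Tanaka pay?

Efficient allocation: Eriksen→Lot F ($106), Costa→Lot A ($83), Tanaka→Lot G ($158), Farahani→Lot B ($173); total welfare W = $520.
Tanaka receives Lot G at value $158, so the others get W − 158 = $362.
Without Tanaka: best allocation of the remaining 3 bidders over all 4 lots is Eriksen→Lot F ($106), Costa→Lot G ($109), Farahani→Lot B ($173), total $388.
VCG payment = (others' best without Tanaka) − (others' welfare with Tanaka) = 388 − 362 = $26.

Tanaka pays $26.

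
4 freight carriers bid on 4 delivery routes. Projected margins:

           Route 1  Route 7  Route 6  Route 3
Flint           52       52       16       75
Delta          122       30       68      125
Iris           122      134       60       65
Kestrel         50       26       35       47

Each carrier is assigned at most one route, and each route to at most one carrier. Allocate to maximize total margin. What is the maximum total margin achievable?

Optimal: Flint→Route 3 ($75k), Delta→Route 1 ($122k), Iris→Route 7 ($134k), Kestrel→Route 6 ($35k) — total 75+122+134+35 = $366k.
Max-entry greedy (repeatedly take the single best remaining cell) gives $346k, worse by 20.

Max total: $366k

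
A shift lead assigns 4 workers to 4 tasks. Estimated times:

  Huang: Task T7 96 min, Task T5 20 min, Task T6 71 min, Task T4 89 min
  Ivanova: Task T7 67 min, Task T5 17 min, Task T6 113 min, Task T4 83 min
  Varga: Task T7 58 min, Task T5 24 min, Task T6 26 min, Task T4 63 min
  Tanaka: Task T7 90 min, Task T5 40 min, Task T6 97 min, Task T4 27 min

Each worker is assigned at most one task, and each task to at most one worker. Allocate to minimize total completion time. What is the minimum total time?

Optimal: Huang→Task T5 (20 min), Ivanova→Task T7 (67 min), Varga→Task T6 (26 min), Tanaka→Task T4 (27 min) — total 20+67+26+27 = 140 min.

Min total: 140 min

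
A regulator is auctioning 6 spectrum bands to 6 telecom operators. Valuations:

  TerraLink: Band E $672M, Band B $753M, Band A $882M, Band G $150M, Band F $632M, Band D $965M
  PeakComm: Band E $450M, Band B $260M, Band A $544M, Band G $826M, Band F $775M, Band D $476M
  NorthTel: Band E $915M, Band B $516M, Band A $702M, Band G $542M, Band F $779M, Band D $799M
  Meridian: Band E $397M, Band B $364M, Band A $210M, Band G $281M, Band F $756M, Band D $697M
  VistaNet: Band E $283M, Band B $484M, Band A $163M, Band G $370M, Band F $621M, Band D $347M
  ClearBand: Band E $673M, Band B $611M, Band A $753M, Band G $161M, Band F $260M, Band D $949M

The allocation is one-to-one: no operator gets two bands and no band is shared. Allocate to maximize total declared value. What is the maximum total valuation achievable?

Max total: $4812M

Treat this as an assignment problem: match each operator to one band.
Optimal: TerraLink→Band A ($882M), PeakComm→Band G ($826M), NorthTel→Band E ($915M), Meridian→Band F ($756M), VistaNet→Band B ($484M), ClearBand→Band D ($949M) — total 882+826+915+756+484+949 = $4812M.
Column-greedy (each band in turn goes to its best remaining operator) gives $4350M, worse by 462.
Checked against all permutations: $4812M is optimal.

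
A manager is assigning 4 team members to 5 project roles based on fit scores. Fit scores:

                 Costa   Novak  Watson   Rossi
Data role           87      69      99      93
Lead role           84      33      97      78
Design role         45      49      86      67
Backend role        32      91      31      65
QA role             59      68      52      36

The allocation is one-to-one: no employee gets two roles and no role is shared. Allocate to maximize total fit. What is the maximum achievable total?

Maximum total: 354 pts

Optimal: Costa→Lead role (84 pts), Novak→Backend role (91 pts), Watson→Design role (86 pts), Rossi→Data role (93 pts) — total 84+91+86+93 = 354 pts.
Row-greedy (each employee in turn takes its best remaining role) gives 342 pts, worse by 12.
Swapping Novak↔Watson (Novak→Design role 49 pts, Watson→Backend role 31 pts) loses 97.
Every other assignment is strictly worse.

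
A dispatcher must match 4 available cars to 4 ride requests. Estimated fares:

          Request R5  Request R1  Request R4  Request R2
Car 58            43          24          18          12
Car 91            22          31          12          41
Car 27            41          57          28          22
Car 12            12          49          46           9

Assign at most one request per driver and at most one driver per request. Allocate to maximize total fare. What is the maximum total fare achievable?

Optimal: Car 58→Request R5 ($43), Car 91→Request R2 ($41), Car 27→Request R1 ($57), Car 12→Request R4 ($46) — total 43+41+57+46 = $187.
Swapping Car 27↔Car 58 (Car 27→Request R5 $41, Car 58→Request R1 $24) loses 35.
Checked against all permutations: $187 is optimal.

Maximum total: $187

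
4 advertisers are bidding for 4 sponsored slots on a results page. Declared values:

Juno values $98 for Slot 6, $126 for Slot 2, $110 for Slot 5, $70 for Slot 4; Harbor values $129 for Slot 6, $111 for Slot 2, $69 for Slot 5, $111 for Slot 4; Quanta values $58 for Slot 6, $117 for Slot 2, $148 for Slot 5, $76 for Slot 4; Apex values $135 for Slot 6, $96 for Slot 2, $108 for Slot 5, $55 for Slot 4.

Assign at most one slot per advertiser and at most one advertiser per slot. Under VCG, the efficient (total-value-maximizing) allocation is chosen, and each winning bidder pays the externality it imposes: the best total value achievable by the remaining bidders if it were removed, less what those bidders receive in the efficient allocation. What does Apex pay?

Apex pays $18.

Efficient allocation: Juno→Slot 2 ($126), Harbor→Slot 4 ($111), Quanta→Slot 5 ($148), Apex→Slot 6 ($135); total welfare W = $520.
Apex receives Slot 6 at value $135, so the others get W − 135 = $385.
Without Apex: best allocation of the remaining 3 bidders over all 4 slots is Juno→Slot 2 ($126), Harbor→Slot 6 ($129), Quanta→Slot 5 ($148), total $403.
VCG payment = (others' best without Apex) − (others' welfare with Apex) = 403 − 385 = $18.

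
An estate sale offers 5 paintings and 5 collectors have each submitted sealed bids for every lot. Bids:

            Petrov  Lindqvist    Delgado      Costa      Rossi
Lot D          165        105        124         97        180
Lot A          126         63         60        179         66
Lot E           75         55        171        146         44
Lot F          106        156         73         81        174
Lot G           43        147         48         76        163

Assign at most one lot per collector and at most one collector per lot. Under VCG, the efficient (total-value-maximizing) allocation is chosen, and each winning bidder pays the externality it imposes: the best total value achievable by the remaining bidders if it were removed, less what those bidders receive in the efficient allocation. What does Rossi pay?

Efficient allocation: Petrov→Lot D ($165), Lindqvist→Lot G ($147), Delgado→Lot E ($171), Costa→Lot A ($179), Rossi→Lot F ($174); total welfare W = $836.
Rossi receives Lot F at value $174, so the others get W − 174 = $662.
Without Rossi: best allocation of the remaining 4 bidders over all 5 lots is Petrov→Lot D ($165), Lindqvist→Lot F ($156), Delgado→Lot E ($171), Costa→Lot A ($179), total $671.
VCG payment = (others' best without Rossi) − (others' welfare with Rossi) = 671 − 662 = $9.

Rossi pays $9.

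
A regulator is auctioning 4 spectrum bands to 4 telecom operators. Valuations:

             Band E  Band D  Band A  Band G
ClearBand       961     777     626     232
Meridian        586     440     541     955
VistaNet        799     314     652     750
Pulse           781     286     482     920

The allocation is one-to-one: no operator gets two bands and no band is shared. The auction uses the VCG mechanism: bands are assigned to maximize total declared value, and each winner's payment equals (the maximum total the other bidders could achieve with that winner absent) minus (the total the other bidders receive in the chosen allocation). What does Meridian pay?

Meridian pays $323M.

Efficient allocation: ClearBand→Band D ($777M), Meridian→Band G ($955M), VistaNet→Band A ($652M), Pulse→Band E ($781M); total welfare W = $3165M.
Meridian receives Band G at value $955M, so the others get W − 955 = $2210M.
Without Meridian: best allocation of the remaining 3 bidders over all 4 bands is ClearBand→Band E ($961M), VistaNet→Band A ($652M), Pulse→Band G ($920M), total $2533M.
VCG payment = (others' best without Meridian) − (others' welfare with Meridian) = 2533 − 2210 = $323M.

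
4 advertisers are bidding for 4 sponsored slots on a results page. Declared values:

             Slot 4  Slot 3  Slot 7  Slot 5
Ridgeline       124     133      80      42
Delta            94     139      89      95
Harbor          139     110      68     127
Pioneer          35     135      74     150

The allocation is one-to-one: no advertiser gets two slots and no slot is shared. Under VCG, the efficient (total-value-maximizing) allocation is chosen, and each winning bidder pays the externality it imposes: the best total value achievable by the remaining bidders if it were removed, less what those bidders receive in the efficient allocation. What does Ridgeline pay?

Ridgeline pays $50.

Efficient allocation: Ridgeline→Slot 3 ($133), Delta→Slot 7 ($89), Harbor→Slot 4 ($139), Pioneer→Slot 5 ($150); total welfare W = $511.
Ridgeline receives Slot 3 at value $133, so the others get W − 133 = $378.
Without Ridgeline: best allocation of the remaining 3 bidders over all 4 slots is Delta→Slot 3 ($139), Harbor→Slot 4 ($139), Pioneer→Slot 5 ($150), total $428.
VCG payment = (others' best without Ridgeline) − (others' welfare with Ridgeline) = 428 − 378 = $50.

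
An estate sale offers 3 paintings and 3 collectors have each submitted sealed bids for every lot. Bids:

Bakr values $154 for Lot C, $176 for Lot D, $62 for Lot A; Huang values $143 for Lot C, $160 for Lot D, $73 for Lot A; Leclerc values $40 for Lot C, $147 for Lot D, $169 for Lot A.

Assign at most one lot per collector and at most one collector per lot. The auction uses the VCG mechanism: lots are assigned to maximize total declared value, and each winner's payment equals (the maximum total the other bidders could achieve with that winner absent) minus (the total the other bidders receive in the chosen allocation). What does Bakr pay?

Efficient allocation: Bakr→Lot D ($176), Huang→Lot C ($143), Leclerc→Lot A ($169); total welfare W = $488.
Bakr receives Lot D at value $176, so the others get W − 176 = $312.
Without Bakr: best allocation of the remaining 2 bidders over all 3 lots is Huang→Lot D ($160), Leclerc→Lot A ($169), total $329.
VCG payment = (others' best without Bakr) − (others' welfare with Bakr) = 329 − 312 = $17.

Bakr pays $17.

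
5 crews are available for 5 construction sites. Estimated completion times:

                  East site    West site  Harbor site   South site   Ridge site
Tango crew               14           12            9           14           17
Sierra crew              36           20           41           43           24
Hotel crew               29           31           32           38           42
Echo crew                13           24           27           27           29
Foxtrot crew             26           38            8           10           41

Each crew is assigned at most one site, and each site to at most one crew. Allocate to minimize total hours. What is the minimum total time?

Minimum total: 87 hours

Optimal: Tango crew→Harbor site (9 hours), Sierra crew→Ridge site (24 hours), Hotel crew→West site (31 hours), Echo crew→East site (13 hours), Foxtrot crew→South site (10 hours) — total 9+24+31+13+10 = 87 hours.
Row-greedy (each crew in turn takes its cheapest remaining site) gives 126 hours, worse by 39.
Every other assignment is strictly worse.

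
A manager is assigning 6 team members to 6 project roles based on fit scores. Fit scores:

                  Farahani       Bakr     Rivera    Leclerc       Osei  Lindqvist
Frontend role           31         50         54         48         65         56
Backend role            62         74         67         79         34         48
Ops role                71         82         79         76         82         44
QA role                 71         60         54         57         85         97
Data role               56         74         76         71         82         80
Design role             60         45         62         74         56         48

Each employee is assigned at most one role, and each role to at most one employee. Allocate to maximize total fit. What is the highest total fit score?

This is a one-to-one assignment (maximum-weight bipartite matching).
Optimal: Farahani→Design role (60 pts), Bakr→Ops role (82 pts), Rivera→Data role (76 pts), Leclerc→Backend role (79 pts), Osei→Frontend role (65 pts), Lindqvist→QA role (97 pts) — total 60+82+76+79+65+97 = 459 pts.
Row-greedy (each employee in turn takes its best remaining role) gives 436 pts, worse by 23.
Next-best assignment: Farahani→Ops role, Bakr→Backend role, Rivera→Data role, Leclerc→Design role, Osei→Frontend role, Lindqvist→QA role = 457 pts.
Checked against all permutations: 459 pts is optimal.

Max total: 459 pts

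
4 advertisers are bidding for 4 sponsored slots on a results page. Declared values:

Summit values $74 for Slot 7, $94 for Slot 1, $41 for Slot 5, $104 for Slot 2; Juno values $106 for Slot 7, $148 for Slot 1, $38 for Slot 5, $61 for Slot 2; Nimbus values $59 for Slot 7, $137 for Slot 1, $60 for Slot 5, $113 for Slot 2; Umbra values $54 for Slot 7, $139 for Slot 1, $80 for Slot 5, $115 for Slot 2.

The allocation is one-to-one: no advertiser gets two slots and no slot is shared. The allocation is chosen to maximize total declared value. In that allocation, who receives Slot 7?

Juno receives Slot 7.

This is the linear assignment problem.
Optimal: Summit→Slot 2 ($104), Juno→Slot 7 ($106), Nimbus→Slot 1 ($137), Umbra→Slot 5 ($80) — total 104+106+137+80 = $427.
Row-greedy (each advertiser in turn takes its best remaining slot) gives $366, worse by 61.
Swapping Nimbus↔Juno (Nimbus→Slot 7 $59, Juno→Slot 1 $148) loses 36.
Juno's own top slot is Slot 1 ($148), but forcing Juno→Slot 1 and reassigning the rest optimally gives only $415 — worse by 12.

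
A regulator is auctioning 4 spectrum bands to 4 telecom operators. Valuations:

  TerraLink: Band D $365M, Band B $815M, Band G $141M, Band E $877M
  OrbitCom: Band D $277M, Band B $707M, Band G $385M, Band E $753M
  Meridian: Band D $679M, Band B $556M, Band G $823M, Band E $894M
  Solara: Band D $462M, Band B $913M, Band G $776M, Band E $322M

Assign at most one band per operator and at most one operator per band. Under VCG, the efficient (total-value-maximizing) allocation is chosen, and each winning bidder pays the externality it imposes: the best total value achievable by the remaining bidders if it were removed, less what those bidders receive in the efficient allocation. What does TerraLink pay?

Efficient allocation: TerraLink→Band E ($877M), OrbitCom→Band B ($707M), Meridian→Band D ($679M), Solara→Band G ($776M); total welfare W = $3039M.
TerraLink receives Band E at value $877M, so the others get W − 877 = $2162M.
Without TerraLink: best allocation of the remaining 3 bidders over all 4 bands is OrbitCom→Band E ($753M), Meridian→Band G ($823M), Solara→Band B ($913M), total $2489M.
VCG payment = (others' best without TerraLink) − (others' welfare with TerraLink) = 2489 − 2162 = $327M.

TerraLink pays $327M.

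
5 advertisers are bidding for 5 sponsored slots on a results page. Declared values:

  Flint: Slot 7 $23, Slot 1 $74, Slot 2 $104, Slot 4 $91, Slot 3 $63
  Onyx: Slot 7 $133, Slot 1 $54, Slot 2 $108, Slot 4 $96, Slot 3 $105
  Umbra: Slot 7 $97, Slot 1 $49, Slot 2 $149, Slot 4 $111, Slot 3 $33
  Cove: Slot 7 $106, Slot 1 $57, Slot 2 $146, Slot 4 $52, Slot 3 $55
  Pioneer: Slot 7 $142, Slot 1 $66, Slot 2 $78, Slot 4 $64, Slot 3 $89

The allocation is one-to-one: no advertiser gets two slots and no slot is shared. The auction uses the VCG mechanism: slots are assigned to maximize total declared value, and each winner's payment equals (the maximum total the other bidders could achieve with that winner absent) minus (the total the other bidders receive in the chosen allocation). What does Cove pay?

Efficient allocation: Flint→Slot 1 ($74), Onyx→Slot 3 ($105), Umbra→Slot 4 ($111), Cove→Slot 2 ($146), Pioneer→Slot 7 ($142); total welfare W = $578.
Cove receives Slot 2 at value $146, so the others get W − 146 = $432.
Without Cove: best allocation of the remaining 4 bidders over all 5 slots is Flint→Slot 4 ($91), Onyx→Slot 3 ($105), Umbra→Slot 2 ($149), Pioneer→Slot 7 ($142), total $487.
VCG payment = (others' best without Cove) − (others' welfare with Cove) = 487 − 432 = $55.

Cove pays $55.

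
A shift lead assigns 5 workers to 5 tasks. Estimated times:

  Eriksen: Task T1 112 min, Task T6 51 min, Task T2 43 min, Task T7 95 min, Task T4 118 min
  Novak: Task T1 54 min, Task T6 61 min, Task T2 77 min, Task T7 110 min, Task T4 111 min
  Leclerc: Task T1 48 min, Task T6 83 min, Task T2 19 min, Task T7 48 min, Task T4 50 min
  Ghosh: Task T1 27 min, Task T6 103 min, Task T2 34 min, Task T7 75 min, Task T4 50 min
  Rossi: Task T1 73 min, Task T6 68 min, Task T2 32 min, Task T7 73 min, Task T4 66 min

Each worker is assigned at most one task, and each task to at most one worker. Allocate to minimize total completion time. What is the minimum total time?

Minimum total: 235 min

Optimal: Eriksen→Task T6 (51 min), Novak→Task T1 (54 min), Leclerc→Task T7 (48 min), Ghosh→Task T4 (50 min), Rossi→Task T2 (32 min) — total 51+54+48+50+32 = 235 min.
Column-greedy (each task in turn goes to its cheapest remaining worker) gives 281 min, worse by 46.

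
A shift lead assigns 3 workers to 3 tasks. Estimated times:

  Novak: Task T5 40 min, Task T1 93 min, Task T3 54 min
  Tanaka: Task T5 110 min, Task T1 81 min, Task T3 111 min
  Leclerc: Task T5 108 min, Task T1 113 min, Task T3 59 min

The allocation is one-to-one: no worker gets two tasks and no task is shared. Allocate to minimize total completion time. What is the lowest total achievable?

Minimum total: 180 min

This is the linear assignment problem.
Optimal: Novak→Task T5 (40 min), Tanaka→Task T1 (81 min), Leclerc→Task T3 (59 min) — total 40+81+59 = 180 min.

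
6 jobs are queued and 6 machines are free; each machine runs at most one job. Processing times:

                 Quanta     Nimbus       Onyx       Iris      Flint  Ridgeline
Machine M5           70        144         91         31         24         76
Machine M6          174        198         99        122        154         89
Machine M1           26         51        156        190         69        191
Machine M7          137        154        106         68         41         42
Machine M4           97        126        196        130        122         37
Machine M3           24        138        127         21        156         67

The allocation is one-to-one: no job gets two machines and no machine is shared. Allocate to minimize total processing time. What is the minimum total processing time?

Minimum total: 283 min

Optimal: Quanta→Machine M3 (24 min), Nimbus→Machine M1 (51 min), Onyx→Machine M6 (99 min), Iris→Machine M5 (31 min), Flint→Machine M7 (41 min), Ridgeline→Machine M4 (37 min) — total 24+51+99+31+41+37 = 283 min.
Column-greedy (each machine in turn goes to its cheapest remaining job) gives 460 min, worse by 177.
Next-best assignment: Quanta→Machine M3, Nimbus→Machine M1, Onyx→Machine M6, Iris→Machine M7, Flint→Machine M5, Ridgeline→Machine M4 = 303 min.
Swapping Nimbus↔Onyx (Nimbus→Machine M6 198 min, Onyx→Machine M1 156 min) adds 204.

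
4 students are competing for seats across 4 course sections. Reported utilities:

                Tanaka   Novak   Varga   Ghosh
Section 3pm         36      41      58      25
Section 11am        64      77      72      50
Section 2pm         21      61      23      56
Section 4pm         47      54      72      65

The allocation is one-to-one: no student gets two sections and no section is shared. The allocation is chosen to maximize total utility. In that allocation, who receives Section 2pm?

Novak receives Section 2pm.

Optimal: Tanaka→Section 11am (64 points), Novak→Section 2pm (61 points), Varga→Section 3pm (58 points), Ghosh→Section 4pm (65 points) — total 64+61+58+65 = 248 points.
Swapping Varga↔Novak (Varga→Section 2pm 23 points, Novak→Section 3pm 41 points) loses 55.
Novak's own top section is Section 11am (77 points), but forcing Novak→Section 11am and reassigning the rest optimally gives only 241 points — worse by 7.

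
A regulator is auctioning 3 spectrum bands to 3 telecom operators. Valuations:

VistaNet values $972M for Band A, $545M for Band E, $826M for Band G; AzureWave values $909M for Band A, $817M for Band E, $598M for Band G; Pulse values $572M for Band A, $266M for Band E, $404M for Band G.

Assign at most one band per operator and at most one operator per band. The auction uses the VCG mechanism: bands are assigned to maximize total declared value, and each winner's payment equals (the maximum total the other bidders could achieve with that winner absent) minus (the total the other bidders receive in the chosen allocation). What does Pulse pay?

Efficient allocation: VistaNet→Band G ($826M), AzureWave→Band E ($817M), Pulse→Band A ($572M); total welfare W = $2215M.
Pulse receives Band A at value $572M, so the others get W − 572 = $1643M.
Without Pulse: best allocation of the remaining 2 bidders over all 3 bands is VistaNet→Band A ($972M), AzureWave→Band E ($817M), total $1789M.
VCG payment = (others' best without Pulse) − (others' welfare with Pulse) = 1789 − 1643 = $146M.

Pulse pays $146M.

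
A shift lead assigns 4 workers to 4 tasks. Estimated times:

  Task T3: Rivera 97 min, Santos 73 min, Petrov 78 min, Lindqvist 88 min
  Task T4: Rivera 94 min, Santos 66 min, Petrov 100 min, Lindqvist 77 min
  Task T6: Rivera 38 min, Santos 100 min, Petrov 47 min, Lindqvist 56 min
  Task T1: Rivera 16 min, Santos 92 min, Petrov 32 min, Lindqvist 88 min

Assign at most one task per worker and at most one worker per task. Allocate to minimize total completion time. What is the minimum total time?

Minimum total: 213 min

Optimal: Rivera→Task T1 (16 min), Santos→Task T3 (73 min), Petrov→Task T6 (47 min), Lindqvist→Task T4 (77 min) — total 16+73+47+77 = 213 min.
Column-greedy (each task in turn goes to its cheapest remaining worker) gives 220 min, worse by 7.
Next-best assignment: Rivera→Task T1, Santos→Task T4, Petrov→Task T3, Lindqvist→Task T6 = 216 min.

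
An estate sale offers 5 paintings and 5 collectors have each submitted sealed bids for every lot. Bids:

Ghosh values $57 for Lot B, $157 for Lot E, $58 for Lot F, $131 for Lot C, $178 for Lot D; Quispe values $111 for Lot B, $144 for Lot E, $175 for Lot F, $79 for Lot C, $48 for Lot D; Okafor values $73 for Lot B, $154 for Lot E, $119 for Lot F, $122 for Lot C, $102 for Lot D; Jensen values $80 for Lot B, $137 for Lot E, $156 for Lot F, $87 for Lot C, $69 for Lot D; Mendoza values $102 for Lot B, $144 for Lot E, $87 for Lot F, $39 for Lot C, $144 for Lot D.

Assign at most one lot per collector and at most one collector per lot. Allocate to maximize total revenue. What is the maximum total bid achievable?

Maximum total: $714

Optimal: Ghosh→Lot D ($178), Quispe→Lot F ($175), Okafor→Lot C ($122), Jensen→Lot E ($137), Mendoza→Lot B ($102) — total 178+175+122+137+102 = $714.
Swapping Mendoza↔Ghosh (Mendoza→Lot D $144, Ghosh→Lot B $57) loses 79.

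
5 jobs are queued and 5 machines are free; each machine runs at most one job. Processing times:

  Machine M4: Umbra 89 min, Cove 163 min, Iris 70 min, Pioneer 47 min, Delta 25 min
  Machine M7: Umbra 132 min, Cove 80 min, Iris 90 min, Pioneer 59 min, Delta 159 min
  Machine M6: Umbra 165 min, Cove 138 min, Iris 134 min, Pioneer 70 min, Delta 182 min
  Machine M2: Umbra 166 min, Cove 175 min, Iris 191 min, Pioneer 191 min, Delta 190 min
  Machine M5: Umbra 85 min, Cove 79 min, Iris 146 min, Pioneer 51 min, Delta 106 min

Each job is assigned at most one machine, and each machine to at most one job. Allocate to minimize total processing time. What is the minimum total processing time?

Min total: 430 min

This is a one-to-one assignment (minimum-cost bipartite matching).
Optimal: Umbra→Machine M2 (166 min), Cove→Machine M5 (79 min), Iris→Machine M7 (90 min), Pioneer→Machine M6 (70 min), Delta→Machine M4 (25 min) — total 166+79+90+70+25 = 430 min.
Min-entry greedy (repeatedly take the single cheapest remaining cell) gives 456 min, worse by 26.
Next-best assignment: Umbra→Machine M5, Cove→Machine M2, Iris→Machine M7, Pioneer→Machine M6, Delta→Machine M4 = 445 min.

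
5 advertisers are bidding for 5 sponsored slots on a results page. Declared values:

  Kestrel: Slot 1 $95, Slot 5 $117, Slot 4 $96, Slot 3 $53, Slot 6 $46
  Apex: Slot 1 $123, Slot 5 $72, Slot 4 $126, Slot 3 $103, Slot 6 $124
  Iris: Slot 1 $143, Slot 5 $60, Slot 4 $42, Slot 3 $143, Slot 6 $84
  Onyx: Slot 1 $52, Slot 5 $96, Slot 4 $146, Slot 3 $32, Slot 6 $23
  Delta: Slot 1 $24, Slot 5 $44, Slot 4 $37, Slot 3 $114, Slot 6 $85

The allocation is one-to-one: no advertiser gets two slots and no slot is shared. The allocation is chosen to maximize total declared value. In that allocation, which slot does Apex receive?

Optimal: Kestrel→Slot 5 ($117), Apex→Slot 6 ($124), Iris→Slot 1 ($143), Onyx→Slot 4 ($146), Delta→Slot 3 ($114) — total 117+124+143+146+114 = $644.
Row-greedy (each advertiser in turn takes its best remaining slot) gives $503, worse by 141.
Swapping Onyx↔Delta (Onyx→Slot 3 $32, Delta→Slot 4 $37) loses 191.
No other one-to-one assignment exceeds $644.
Apex's own top slot is Slot 4 ($126), but forcing Apex→Slot 4 and reassigning the rest optimally gives only $545 — worse by 99.

Apex receives Slot 6.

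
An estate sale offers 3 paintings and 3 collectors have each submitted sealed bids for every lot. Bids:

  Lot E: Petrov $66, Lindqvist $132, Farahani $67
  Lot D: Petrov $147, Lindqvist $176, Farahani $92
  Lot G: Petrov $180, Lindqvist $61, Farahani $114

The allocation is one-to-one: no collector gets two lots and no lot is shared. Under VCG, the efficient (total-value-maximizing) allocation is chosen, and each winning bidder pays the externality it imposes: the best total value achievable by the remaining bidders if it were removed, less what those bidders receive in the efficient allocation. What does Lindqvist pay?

Lindqvist pays $25.

Efficient allocation: Petrov→Lot G ($180), Lindqvist→Lot D ($176), Farahani→Lot E ($67); total welfare W = $423.
Lindqvist receives Lot D at value $176, so the others get W − 176 = $247.
Without Lindqvist: best allocation of the remaining 2 bidders over all 3 lots is Petrov→Lot G ($180), Farahani→Lot D ($92), total $272.
VCG payment = (others' best without Lindqvist) − (others' welfare with Lindqvist) = 272 − 247 = $25.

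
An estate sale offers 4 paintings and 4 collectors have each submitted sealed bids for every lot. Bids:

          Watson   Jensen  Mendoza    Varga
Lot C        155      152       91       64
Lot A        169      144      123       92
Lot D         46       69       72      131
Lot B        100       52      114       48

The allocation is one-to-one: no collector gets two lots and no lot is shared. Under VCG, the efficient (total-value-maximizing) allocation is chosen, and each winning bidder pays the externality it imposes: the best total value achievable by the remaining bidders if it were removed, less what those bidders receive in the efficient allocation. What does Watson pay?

Efficient allocation: Watson→Lot A ($169), Jensen→Lot C ($152), Mendoza→Lot B ($114), Varga→Lot D ($131); total welfare W = $566.
Watson receives Lot A at value $169, so the others get W − 169 = $397.
Without Watson: best allocation of the remaining 3 bidders over all 4 lots is Jensen→Lot C ($152), Mendoza→Lot A ($123), Varga→Lot D ($131), total $406.
VCG payment = (others' best without Watson) − (others' welfare with Watson) = 406 − 397 = $9.

Watson pays $9.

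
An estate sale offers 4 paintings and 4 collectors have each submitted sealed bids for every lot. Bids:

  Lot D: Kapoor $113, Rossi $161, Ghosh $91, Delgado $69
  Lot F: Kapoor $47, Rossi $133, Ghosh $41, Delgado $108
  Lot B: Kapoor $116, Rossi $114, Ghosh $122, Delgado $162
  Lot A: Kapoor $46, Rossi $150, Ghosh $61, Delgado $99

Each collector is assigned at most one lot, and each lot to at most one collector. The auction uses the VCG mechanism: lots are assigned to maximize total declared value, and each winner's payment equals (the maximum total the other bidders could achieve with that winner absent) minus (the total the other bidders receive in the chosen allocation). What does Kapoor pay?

Efficient allocation: Kapoor→Lot D ($113), Rossi→Lot A ($150), Ghosh→Lot B ($122), Delgado→Lot F ($108); total welfare W = $493.
Kapoor receives Lot D at value $113, so the others get W − 113 = $380.
Without Kapoor: best allocation of the remaining 3 bidders over all 4 lots is Rossi→Lot A ($150), Ghosh→Lot D ($91), Delgado→Lot B ($162), total $403.
VCG payment = (others' best without Kapoor) − (others' welfare with Kapoor) = 403 − 380 = $23.

Kapoor pays $23.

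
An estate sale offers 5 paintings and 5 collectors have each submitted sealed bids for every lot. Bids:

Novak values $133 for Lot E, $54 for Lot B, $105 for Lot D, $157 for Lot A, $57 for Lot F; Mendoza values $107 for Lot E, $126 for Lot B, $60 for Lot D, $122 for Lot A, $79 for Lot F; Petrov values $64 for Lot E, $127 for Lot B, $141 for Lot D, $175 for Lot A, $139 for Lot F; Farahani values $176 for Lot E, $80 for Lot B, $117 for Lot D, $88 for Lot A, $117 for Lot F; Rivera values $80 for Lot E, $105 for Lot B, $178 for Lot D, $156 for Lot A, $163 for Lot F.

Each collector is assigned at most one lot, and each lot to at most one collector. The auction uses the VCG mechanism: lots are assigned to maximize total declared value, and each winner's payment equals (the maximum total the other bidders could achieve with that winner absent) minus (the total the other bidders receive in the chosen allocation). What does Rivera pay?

Efficient allocation: Novak→Lot A ($157), Mendoza→Lot B ($126), Petrov→Lot F ($139), Farahani→Lot E ($176), Rivera→Lot D ($178); total welfare W = $776.
Rivera receives Lot D at value $178, so the others get W − 178 = $598.
Without Rivera: best allocation of the remaining 4 bidders over all 5 lots is Novak→Lot A ($157), Mendoza→Lot B ($126), Petrov→Lot D ($141), Farahani→Lot E ($176), total $600.
VCG payment = (others' best without Rivera) − (others' welfare with Rivera) = 600 − 598 = $2.

Rivera pays $2.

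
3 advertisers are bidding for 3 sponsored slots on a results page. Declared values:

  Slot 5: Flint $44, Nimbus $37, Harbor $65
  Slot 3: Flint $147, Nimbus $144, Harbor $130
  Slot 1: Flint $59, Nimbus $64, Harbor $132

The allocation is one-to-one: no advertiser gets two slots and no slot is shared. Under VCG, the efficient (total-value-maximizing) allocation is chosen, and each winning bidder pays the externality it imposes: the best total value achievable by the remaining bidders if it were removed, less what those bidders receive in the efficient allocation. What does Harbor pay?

Harbor pays $23.

Efficient allocation: Flint→Slot 5 ($44), Nimbus→Slot 3 ($144), Harbor→Slot 1 ($132); total welfare W = $320.
Harbor receives Slot 1 at value $132, so the others get W − 132 = $188.
Without Harbor: best allocation of the remaining 2 bidders over all 3 slots is Flint→Slot 3 ($147), Nimbus→Slot 1 ($64), total $211.
VCG payment = (others' best without Harbor) − (others' welfare with Harbor) = 211 − 188 = $23.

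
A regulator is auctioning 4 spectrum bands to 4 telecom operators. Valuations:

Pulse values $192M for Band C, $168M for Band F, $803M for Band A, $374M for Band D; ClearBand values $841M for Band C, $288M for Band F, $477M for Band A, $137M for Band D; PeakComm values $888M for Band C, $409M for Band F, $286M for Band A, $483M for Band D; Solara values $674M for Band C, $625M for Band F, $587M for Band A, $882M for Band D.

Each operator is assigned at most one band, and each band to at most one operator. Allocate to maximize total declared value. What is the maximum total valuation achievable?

Maximum total: $2935M

Optimal: Pulse→Band A ($803M), ClearBand→Band C ($841M), PeakComm→Band F ($409M), Solara→Band D ($882M) — total 803+841+409+882 = $2935M.
Row-greedy (each operator in turn takes its best remaining band) gives $2752M, worse by 183.
Checked against all permutations: $2935M is optimal.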